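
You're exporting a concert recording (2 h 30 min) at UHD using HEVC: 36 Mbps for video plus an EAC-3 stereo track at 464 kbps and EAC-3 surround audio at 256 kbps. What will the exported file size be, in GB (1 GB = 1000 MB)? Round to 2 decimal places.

41.31 GB

2 h 30 min = 150 min = 9000 s
Audio total: 464 + 256 = 720 kbps = 0.720 Mbps.
Total bitrate: 36 + 0.720 = 36.720 Mbps.
Stream data: 36.720 Mbps × 9000 s = 330480.0 Mb.
330,480 Mb ÷ 8 = 41,310 MB → 41.31 GB.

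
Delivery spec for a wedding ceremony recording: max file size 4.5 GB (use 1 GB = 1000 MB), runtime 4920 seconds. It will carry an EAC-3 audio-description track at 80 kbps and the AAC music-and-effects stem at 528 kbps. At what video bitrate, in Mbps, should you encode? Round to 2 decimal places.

Budget: 4.5 GB = 36000.0 Mb.
Total bitrate budget: 36000.0 Mb / 4920 s = 7.317 Mbps.
Audio total: 80 + 528 = 608 kbps = 0.608 Mbps.
Video: 7.317 − 0.608 = 6.709 Mbps.

6.71 Mbps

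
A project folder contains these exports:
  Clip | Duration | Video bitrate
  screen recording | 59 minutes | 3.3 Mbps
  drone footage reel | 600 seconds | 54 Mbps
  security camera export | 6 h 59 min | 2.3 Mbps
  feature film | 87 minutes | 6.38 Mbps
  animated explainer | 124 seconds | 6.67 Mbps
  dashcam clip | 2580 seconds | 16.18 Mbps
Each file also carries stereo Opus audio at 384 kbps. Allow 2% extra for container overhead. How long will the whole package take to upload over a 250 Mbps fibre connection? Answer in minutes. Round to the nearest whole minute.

Audio: 384 kbps = 0.384 Mbps.
screen recording: 3.684 Mbps × 3540 s × 1.02 = 13302.2 Mb
drone footage reel: 54.384 Mbps × 600 s × 1.02 = 33283.0 Mb
security camera export: 2.684 Mbps × 25140 s × 1.02 = 68825.3 Mb
feature film: 6.764 Mbps × 5220 s × 1.02 = 36014.2 Mb
animated explainer: 7.054 Mbps × 124 s × 1.02 = 892.2 Mb
dashcam clip: 16.564 Mbps × 2580 s × 1.02 = 43589.8 Mb
Total: 195906.7 Mb = 24488.3 MB.
At 250 Mbps: 195906.7 / 250 = 784 s ≈ 13.1 minutes.

13 minutes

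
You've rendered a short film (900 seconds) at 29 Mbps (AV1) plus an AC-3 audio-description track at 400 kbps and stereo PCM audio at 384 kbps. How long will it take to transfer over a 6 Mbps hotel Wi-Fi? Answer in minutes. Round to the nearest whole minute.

74 minutes

Audio total: 400 + 384 = 784 kbps = 0.784 Mbps.
Total bitrate: 29.784 Mbps.
File: 29.784 Mbps × 900 s = 26805.6 Mb.
At 6 Mbps: 26805.6 / 6 = 4467.6 s ≈ 74.5 minutes.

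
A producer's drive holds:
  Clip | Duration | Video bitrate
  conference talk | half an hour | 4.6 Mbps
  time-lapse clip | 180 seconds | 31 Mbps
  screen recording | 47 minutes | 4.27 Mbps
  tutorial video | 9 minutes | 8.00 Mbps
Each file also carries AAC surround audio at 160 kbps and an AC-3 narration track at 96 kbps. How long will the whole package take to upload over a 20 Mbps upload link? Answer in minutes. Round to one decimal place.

Audio total: 160 + 96 = 256 kbps = 0.256 Mbps.
conference talk: 4.856 Mbps × 1800 s = 8740.8 Mb
time-lapse clip: 31.256 Mbps × 180 s = 5626.1 Mb
screen recording: 4.526 Mbps × 2820 s = 12763.3 Mb
tutorial video: 8.256 Mbps × 540 s = 4458.2 Mb
Total: 31588.4 Mb = 3948.6 MB.
At 20 Mbps: 31588.4 / 20 = 1579 s ≈ 26.3 minutes.

26.3 minutes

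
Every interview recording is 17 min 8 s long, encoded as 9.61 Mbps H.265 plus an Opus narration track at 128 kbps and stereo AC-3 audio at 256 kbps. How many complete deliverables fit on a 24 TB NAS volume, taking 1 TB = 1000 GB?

18688

17 min 8 s = 1028 s
Audio total: 128 + 256 = 384 kbps = 0.384 Mbps.
Total bitrate: 9.994 Mbps.
Per item: 9.994 Mbps × 1028 s = 10,274 Mb = 1,284 MB.
Capacity: 24 TB = 192,000,000 Mb; 18688.26 items → 18688 complete.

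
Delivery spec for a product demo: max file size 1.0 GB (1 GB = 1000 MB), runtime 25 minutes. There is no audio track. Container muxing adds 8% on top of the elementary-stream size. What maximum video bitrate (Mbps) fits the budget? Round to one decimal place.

4.9 Mbps

Budget: 1.0 GB = 8000.0 Mb.
Stream payload after overhead: 8000.0 / 1.08 = 7407.4 Mb.
25 min = 1500 s
Total bitrate budget: 7407.4 Mb / 1500 s = 4.938 Mbps.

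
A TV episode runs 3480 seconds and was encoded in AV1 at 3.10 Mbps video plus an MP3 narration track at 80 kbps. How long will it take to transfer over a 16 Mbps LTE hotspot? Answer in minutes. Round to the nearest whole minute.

12 minutes

Audio: 80 kbps = 0.080 Mbps.
Total bitrate: 3.180 Mbps.
File: 3.180 Mbps × 3480 s = 11066.4 Mb.
At 16 Mbps: 11066.4 / 16 = 691.6 s ≈ 11.5 minutes.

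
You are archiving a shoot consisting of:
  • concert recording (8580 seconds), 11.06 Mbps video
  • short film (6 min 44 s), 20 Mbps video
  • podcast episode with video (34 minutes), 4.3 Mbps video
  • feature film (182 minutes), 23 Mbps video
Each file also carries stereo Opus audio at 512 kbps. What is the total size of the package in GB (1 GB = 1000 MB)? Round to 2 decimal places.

Audio: 512 kbps = 0.512 Mbps.
concert recording: 11.572 Mbps × 8580 s = 99287.8 Mb
short film: 20.512 Mbps × 404 s = 8286.8 Mb
podcast episode with video: 4.812 Mbps × 2040 s = 9816.5 Mb
feature film: 23.512 Mbps × 10920 s = 256751.0 Mb
Total: 374142.1 Mb = 46767.8 MB.
= 46.77 GB.

46.77 GB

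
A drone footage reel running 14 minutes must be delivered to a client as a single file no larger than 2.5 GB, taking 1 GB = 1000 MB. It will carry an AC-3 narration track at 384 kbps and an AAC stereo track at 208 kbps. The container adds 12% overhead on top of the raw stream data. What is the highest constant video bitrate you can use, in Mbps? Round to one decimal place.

Budget: 2.5 GB = 20000.0 Mb.
Stream payload after overhead: 20000.0 / 1.12 = 17857.1 Mb.
14 min = 840 s
Total bitrate budget: 17857.1 Mb / 840 s = 21.259 Mbps.
Audio total: 384 + 208 = 592 kbps = 0.592 Mbps.
Video: 21.259 − 0.592 = 20.667 Mbps.

20.7 Mbps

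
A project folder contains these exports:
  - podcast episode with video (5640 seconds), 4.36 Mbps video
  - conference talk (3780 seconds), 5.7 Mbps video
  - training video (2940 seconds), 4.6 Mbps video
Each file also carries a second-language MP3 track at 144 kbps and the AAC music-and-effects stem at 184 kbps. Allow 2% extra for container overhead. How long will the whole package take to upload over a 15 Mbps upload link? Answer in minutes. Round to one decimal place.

Audio total: 144 + 184 = 328 kbps = 0.328 Mbps.
podcast episode with video: 4.688 Mbps × 5640 s × 1.02 = 26969.1 Mb
conference talk: 6.028 Mbps × 3780 s × 1.02 = 23241.6 Mb
training video: 4.928 Mbps × 2940 s × 1.02 = 14778.1 Mb
Total: 64988.8 Mb = 8123.6 MB.
At 15 Mbps: 64988.8 / 15 = 4333 s ≈ 72.2 minutes.

72.2 minutes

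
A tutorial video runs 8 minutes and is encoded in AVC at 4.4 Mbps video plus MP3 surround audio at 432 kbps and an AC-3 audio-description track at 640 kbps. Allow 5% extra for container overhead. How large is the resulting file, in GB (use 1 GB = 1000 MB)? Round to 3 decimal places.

8 min = 480 s
Audio total: 432 + 640 = 1072 kbps = 1.072 Mbps.
Total bitrate: 4.4 + 1.072 = 5.472 Mbps.
Stream data: 5.472 Mbps × 480 s = 2626.6 Mb.
With 5% container overhead: ×1.05.
2,758 Mb ÷ 8 = 344.7 MB → 0.3447 GB.

0.345 GB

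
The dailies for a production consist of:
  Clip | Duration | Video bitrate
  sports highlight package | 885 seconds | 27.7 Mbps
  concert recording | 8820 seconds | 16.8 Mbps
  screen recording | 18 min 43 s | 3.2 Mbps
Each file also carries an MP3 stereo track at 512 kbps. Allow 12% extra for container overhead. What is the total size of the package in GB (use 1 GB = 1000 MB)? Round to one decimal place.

25.5 GB

Audio: 512 kbps = 0.512 Mbps.
sports highlight package: 28.212 Mbps × 885 s × 1.12 = 27963.7 Mb
concert recording: 17.312 Mbps × 8820 s × 1.12 = 171014.9 Mb
screen recording: 3.712 Mbps × 1123 s × 1.12 = 4668.8 Mb
Total: 203647.4 Mb = 25455.9 MB.
= 25.46 GB.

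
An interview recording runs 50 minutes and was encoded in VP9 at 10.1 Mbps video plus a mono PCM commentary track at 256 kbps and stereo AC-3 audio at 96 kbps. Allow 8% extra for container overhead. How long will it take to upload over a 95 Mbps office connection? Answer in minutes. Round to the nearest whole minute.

50 min = 3000 s
Audio total: 256 + 96 = 352 kbps = 0.352 Mbps.
Total bitrate: 10.452 Mbps.
File: 10.452 Mbps × 3000 s = 31356.0 Mb.
With 8% container overhead: ×1.08. → 33864.5 Mb.
At 95 Mbps: 33864.5 / 95 = 356.5 s ≈ 5.94 minutes.

6 minutes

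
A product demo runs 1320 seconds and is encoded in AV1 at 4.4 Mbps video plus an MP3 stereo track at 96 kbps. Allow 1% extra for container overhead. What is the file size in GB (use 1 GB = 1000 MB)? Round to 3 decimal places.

0.749 GB

Audio: 96 kbps = 0.096 Mbps.
Total bitrate: 4.4 + 0.096 = 4.496 Mbps.
Stream data: 4.496 Mbps × 1320 s = 5934.7 Mb.
With 1% container overhead: ×1.01.
5,994 Mb ÷ 8 = 749.3 MB → 0.7493 GB.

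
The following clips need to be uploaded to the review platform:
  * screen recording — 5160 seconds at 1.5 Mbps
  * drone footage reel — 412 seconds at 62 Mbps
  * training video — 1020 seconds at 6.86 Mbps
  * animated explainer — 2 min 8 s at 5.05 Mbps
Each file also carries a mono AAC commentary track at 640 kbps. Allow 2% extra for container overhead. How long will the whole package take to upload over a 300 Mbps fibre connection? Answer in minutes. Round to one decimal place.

2.6 minutes

Audio: 640 kbps = 0.640 Mbps.
screen recording: 2.140 Mbps × 5160 s × 1.02 = 11263.2 Mb
drone footage reel: 62.640 Mbps × 412 s × 1.02 = 26323.8 Mb
training video: 7.500 Mbps × 1020 s × 1.02 = 7803.0 Mb
animated explainer: 5.690 Mbps × 128 s × 1.02 = 742.9 Mb
Total: 46133.0 Mb = 5766.6 MB.
At 300 Mbps: 46133.0 / 300 = 154 s ≈ 2.56 minutes.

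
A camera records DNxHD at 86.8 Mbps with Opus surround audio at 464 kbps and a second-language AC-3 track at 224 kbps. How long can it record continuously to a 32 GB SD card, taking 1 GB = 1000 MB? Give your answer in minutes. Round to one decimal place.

Audio total: 464 + 224 = 688 kbps = 0.688 Mbps.
Total bitrate: 86.8 + 0.688 = 87.488 Mbps.
Capacity: 32 GB = 256,000 Mb.
Recording time: 256,000 / 87.488 = 2,926 s ≈ 48.8 minutes.

48.8 minutes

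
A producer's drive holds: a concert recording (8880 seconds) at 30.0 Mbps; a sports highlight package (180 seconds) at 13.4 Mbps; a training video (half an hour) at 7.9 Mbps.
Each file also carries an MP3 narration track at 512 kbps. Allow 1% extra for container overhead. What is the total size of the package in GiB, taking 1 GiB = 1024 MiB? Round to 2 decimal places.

33.93 GiB

Audio: 512 kbps = 0.512 Mbps.
concert recording: 30.512 Mbps × 8880 s × 1.01 = 273656.0 Mb
sports highlight package: 13.912 Mbps × 180 s × 1.01 = 2529.2 Mb
training video: 8.412 Mbps × 1800 s × 1.01 = 15293.0 Mb
Total: 291478.2 Mb = 36434.8 MB.
= 33.93 GiB.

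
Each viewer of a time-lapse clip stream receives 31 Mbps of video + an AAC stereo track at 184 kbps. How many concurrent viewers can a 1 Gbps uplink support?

Audio: 184 kbps = 0.184 Mbps.
Per-viewer media rate: 31.184 Mbps.
1 Gbps = 1,000 Mbps; 1,000 / 31.184 = 32.07 → 32 viewers.

32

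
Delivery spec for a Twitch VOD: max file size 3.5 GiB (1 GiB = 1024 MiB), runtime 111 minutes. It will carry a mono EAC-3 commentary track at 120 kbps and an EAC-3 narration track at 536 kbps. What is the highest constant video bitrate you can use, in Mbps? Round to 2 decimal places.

3.86 Mbps

Budget: 3.5 GiB = 30064.8 Mb.
111 min = 6660 s
Total bitrate budget: 30064.8 Mb / 6660 s = 4.514 Mbps.
Audio total: 120 + 536 = 656 kbps = 0.656 Mbps.
Video: 4.514 − 0.656 = 3.858 Mbps.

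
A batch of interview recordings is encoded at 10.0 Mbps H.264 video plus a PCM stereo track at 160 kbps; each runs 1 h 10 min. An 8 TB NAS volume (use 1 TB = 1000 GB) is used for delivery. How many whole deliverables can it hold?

1499

1 h 10 min = 70 min = 4200 s
Audio: 160 kbps = 0.160 Mbps.
Total bitrate: 10.160 Mbps.
Per item: 10.160 Mbps × 4200 s = 42,672 Mb = 5,334 MB.
Capacity: 8 TB = 64,000,000 Mb; 1499.81 items → 1499 complete.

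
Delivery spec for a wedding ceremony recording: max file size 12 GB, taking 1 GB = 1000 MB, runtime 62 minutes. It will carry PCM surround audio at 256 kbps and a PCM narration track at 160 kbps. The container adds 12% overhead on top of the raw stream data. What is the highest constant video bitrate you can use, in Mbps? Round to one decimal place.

22.6 Mbps

Budget: 12 GB = 96000.0 Mb.
Stream payload after overhead: 96000.0 / 1.12 = 85714.3 Mb.
62 min = 3720 s
Total bitrate budget: 85714.3 Mb / 3720 s = 23.041 Mbps.
Audio total: 256 + 160 = 416 kbps = 0.416 Mbps.
Video: 23.041 − 0.416 = 22.625 Mbps.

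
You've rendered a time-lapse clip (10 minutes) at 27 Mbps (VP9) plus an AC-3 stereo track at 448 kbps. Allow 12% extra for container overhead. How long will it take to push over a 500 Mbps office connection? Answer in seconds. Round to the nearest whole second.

10 min = 600 s
Audio: 448 kbps = 0.448 Mbps.
Total bitrate: 27.448 Mbps.
File: 27.448 Mbps × 600 s = 16468.8 Mb.
With 12% container overhead: ×1.12. → 18445.1 Mb.
At 500 Mbps: 18445.1 / 500 = 36.9 s ≈ 36.9 seconds.

37 seconds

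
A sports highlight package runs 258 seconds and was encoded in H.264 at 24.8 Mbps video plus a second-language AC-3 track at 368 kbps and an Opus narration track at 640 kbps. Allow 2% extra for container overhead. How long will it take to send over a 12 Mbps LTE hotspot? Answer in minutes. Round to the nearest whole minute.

Audio total: 368 + 640 = 1008 kbps = 1.008 Mbps.
Total bitrate: 25.808 Mbps.
File: 25.808 Mbps × 258 s = 6658.5 Mb.
With 2% container overhead: ×1.02. → 6791.6 Mb.
At 12 Mbps: 6791.6 / 12 = 566.0 s ≈ 9.43 minutes.

9 minutes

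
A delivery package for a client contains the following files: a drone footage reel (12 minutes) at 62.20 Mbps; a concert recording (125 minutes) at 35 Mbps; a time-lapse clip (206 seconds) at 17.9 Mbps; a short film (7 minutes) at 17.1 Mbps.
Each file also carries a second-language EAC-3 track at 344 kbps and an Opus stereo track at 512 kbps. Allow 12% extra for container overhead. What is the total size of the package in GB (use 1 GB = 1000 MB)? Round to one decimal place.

Audio total: 344 + 512 = 856 kbps = 0.856 Mbps.
drone footage reel: 63.056 Mbps × 720 s × 1.12 = 50848.4 Mb
concert recording: 35.856 Mbps × 7500 s × 1.12 = 301190.4 Mb
time-lapse clip: 18.756 Mbps × 206 s × 1.12 = 4327.4 Mb
short film: 17.956 Mbps × 420 s × 1.12 = 8446.5 Mb
Total: 364812.6 Mb = 45601.6 MB.
= 45.60 GB.

45.6 GB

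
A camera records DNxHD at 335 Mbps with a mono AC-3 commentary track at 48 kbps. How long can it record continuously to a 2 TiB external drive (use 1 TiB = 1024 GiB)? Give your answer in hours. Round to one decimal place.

14.6 hours

Audio: 48 kbps = 0.048 Mbps.
Total bitrate: 335 + 0.048 = 335.048 Mbps.
Capacity: 2 TiB = 17,592,186 Mb.
Recording time: 17,592,186 / 335.048 = 52,506 s ≈ 14.6 hours.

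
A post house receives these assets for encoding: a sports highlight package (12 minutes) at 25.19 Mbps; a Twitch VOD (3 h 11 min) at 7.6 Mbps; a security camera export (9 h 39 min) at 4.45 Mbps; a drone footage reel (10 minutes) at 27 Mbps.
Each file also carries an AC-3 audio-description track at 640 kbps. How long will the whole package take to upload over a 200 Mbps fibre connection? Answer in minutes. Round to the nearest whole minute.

26 minutes

Audio: 640 kbps = 0.640 Mbps.
sports highlight package: 25.830 Mbps × 720 s = 18597.6 Mb
Twitch VOD: 8.240 Mbps × 11460 s = 94430.4 Mb
security camera export: 5.090 Mbps × 34740 s = 176826.6 Mb
drone footage reel: 27.640 Mbps × 600 s = 16584.0 Mb
Total: 306438.6 Mb = 38304.8 MB.
At 200 Mbps: 306438.6 / 200 = 1532 s ≈ 25.5 minutes.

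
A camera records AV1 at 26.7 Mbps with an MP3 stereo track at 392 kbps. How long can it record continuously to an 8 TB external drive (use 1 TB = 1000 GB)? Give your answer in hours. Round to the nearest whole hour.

Audio: 392 kbps = 0.392 Mbps.
Total bitrate: 26.7 + 0.392 = 27.092 Mbps.
Capacity: 8 TB = 64,000,000 Mb.
Recording time: 64,000,000 / 27.092 = 2,362,321 s ≈ 656 hours.

656 hours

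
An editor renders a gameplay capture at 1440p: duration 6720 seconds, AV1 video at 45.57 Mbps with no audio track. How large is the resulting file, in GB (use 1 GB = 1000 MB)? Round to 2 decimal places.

38.28 GB

Total bitrate: 45.57 Mbps.
Stream data: 45.570 Mbps × 6720 s = 306230.4 Mb.
306,230 Mb ÷ 8 = 38,279 MB → 38.28 GB.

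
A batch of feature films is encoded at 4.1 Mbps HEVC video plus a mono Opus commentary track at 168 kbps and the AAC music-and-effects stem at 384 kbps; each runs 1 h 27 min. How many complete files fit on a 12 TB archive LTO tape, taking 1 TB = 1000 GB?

1 h 27 min = 87 min = 5220 s
Audio total: 168 + 384 = 552 kbps = 0.552 Mbps.
Total bitrate: 4.652 Mbps.
Per item: 4.652 Mbps × 5220 s = 24,283 Mb = 3,035 MB.
Capacity: 12 TB = 96,000,000 Mb; 3953.31 items → 3953 complete.

3953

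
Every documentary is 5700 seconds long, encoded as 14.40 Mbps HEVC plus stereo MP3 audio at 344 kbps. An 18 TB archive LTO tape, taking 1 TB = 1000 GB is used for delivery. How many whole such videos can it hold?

Audio: 344 kbps = 0.344 Mbps.
Total bitrate: 14.744 Mbps.
Per item: 14.744 Mbps × 5700 s = 84,041 Mb = 10,505 MB.
Capacity: 18 TB = 144,000,000 Mb; 1713.45 items → 1713 complete.

1713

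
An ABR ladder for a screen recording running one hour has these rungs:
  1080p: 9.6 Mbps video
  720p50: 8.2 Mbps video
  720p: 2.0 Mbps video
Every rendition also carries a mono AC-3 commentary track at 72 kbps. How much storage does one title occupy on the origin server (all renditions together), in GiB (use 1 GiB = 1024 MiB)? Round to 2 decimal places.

8.39 GiB

1 h = 3600 s
Audio: 72 kbps = 0.072 Mbps.
Sum of rendition bitrates: (9.6+0.072) + (8.2+0.072) + (2.0+0.072) = 20.016 Mbps.
× 3600 s = 72,058 Mb = 9,007 MB = 8.389 GiB.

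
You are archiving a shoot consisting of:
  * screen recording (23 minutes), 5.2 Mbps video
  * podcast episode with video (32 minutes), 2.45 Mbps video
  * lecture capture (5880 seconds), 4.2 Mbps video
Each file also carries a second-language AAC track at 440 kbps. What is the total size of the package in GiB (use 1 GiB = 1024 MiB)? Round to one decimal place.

Audio: 440 kbps = 0.440 Mbps.
screen recording: 5.640 Mbps × 1380 s = 7783.2 Mb
podcast episode with video: 2.890 Mbps × 1920 s = 5548.8 Mb
lecture capture: 4.640 Mbps × 5880 s = 27283.2 Mb
Total: 40615.2 Mb = 5076.9 MB.
= 4.728 GiB.

4.7 GiB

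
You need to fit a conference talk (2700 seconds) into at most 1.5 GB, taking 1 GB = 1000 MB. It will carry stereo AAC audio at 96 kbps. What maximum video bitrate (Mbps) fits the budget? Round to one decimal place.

Budget: 1.5 GB = 12000.0 Mb.
Total bitrate budget: 12000.0 Mb / 2700 s = 4.444 Mbps.
Audio: 96 kbps = 0.096 Mbps.
Video: 4.444 − 0.096 = 4.348 Mbps.

4.3 Mbps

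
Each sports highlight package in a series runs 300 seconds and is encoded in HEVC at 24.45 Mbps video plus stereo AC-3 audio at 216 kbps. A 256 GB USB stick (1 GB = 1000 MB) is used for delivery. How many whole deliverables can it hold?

276

Audio: 216 kbps = 0.216 Mbps.
Total bitrate: 24.666 Mbps.
Per item: 24.666 Mbps × 300 s = 7,400 Mb = 925.0 MB.
Capacity: 256 GB = 2,048,000 Mb; 276.76 items → 276 complete.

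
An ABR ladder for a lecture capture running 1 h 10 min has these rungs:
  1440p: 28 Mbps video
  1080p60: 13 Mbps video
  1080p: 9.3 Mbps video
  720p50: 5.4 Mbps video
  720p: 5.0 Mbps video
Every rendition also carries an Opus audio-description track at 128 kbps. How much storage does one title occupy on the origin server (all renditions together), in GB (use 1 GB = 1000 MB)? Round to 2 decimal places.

1 h 10 min = 70 min = 4200 s
Audio: 128 kbps = 0.128 Mbps.
Sum of rendition bitrates: (28+0.128) + (13+0.128) + (9.3+0.128) + (5.4+0.128) + (5.0+0.128) = 61.340 Mbps.
× 4200 s = 257,628 Mb = 32,204 MB = 32.20 GB.

32.20 GB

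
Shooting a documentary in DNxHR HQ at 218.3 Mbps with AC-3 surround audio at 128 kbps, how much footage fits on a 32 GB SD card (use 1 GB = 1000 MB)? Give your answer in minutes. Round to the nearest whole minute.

20 minutes

Audio: 128 kbps = 0.128 Mbps.
Total bitrate: 218.3 + 0.128 = 218.428 Mbps.
Capacity: 32 GB = 256,000 Mb.
Recording time: 256,000 / 218.428 = 1,172 s ≈ 19.5 minutes.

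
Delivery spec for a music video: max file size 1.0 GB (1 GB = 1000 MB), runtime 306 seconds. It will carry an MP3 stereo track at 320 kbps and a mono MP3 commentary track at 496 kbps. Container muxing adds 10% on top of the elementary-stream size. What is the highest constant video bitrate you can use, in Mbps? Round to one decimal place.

23.0 Mbps

Budget: 1.0 GB = 8000.0 Mb.
Stream payload after overhead: 8000.0 / 1.10 = 7272.7 Mb.
Total bitrate budget: 7272.7 Mb / 306 s = 23.767 Mbps.
Audio total: 320 + 496 = 816 kbps = 0.816 Mbps.
Video: 23.767 − 0.816 = 22.951 Mbps.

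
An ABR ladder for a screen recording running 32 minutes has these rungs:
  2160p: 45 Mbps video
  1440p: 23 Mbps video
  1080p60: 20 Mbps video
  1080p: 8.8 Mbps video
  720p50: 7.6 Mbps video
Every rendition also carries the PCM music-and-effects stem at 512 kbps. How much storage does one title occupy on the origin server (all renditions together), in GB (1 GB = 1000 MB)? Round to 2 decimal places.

25.67 GB

32 min = 1920 s
Audio: 512 kbps = 0.512 Mbps.
Sum of rendition bitrates: (45+0.512) + (23+0.512) + (20+0.512) + (8.8+0.512) + (7.6+0.512) = 106.960 Mbps.
× 1920 s = 205,363 Mb = 25,670 MB = 25.67 GB.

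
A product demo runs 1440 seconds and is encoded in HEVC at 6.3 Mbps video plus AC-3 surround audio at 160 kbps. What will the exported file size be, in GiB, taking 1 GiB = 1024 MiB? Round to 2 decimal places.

Audio: 160 kbps = 0.160 Mbps.
Total bitrate: 6.3 + 0.160 = 6.460 Mbps.
Stream data: 6.460 Mbps × 1440 s = 9302.4 Mb.
9,302 Mb = 1,162,800,000 bytes ÷ 1,073,741,824 = 1.083 GiB.

1.08 GiB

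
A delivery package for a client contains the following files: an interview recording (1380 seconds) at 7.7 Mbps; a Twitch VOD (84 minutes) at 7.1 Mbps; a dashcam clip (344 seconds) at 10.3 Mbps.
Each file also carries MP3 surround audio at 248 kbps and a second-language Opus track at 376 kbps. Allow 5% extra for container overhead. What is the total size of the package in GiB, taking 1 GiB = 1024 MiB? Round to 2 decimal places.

Audio total: 248 + 376 = 624 kbps = 0.624 Mbps.
interview recording: 8.324 Mbps × 1380 s × 1.05 = 12061.5 Mb
Twitch VOD: 7.724 Mbps × 5040 s × 1.05 = 40875.4 Mb
dashcam clip: 10.924 Mbps × 344 s × 1.05 = 3945.7 Mb
Total: 56882.6 Mb = 7110.3 MB.
= 6.622 GiB.

6.62 GiB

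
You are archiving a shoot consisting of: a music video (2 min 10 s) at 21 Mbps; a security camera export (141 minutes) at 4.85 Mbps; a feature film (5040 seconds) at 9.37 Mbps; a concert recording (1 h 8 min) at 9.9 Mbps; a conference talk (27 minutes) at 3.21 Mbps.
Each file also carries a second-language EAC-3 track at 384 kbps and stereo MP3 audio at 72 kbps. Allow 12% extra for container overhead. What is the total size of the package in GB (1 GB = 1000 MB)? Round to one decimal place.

20.4 GB

Audio total: 384 + 72 = 456 kbps = 0.456 Mbps.
music video: 21.456 Mbps × 130 s × 1.12 = 3124.0 Mb
security camera export: 5.306 Mbps × 8460 s × 1.12 = 50275.4 Mb
feature film: 9.826 Mbps × 5040 s × 1.12 = 55465.8 Mb
concert recording: 10.356 Mbps × 4080 s × 1.12 = 47322.8 Mb
conference talk: 3.666 Mbps × 1620 s × 1.12 = 6651.6 Mb
Total: 162839.6 Mb = 20354.9 MB.
= 20.35 GB.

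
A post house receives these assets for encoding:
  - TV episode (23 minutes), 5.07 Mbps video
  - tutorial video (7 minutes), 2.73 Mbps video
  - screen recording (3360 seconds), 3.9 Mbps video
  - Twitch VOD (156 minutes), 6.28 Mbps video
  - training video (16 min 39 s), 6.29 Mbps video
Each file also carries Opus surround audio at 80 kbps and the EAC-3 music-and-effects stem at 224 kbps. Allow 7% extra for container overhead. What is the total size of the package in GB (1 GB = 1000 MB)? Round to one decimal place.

12.2 GB

Audio total: 80 + 224 = 304 kbps = 0.304 Mbps.
TV episode: 5.374 Mbps × 1380 s × 1.07 = 7935.2 Mb
tutorial video: 3.034 Mbps × 420 s × 1.07 = 1363.5 Mb
screen recording: 4.204 Mbps × 3360 s × 1.07 = 15114.2 Mb
Twitch VOD: 6.584 Mbps × 9360 s × 1.07 = 65940.1 Mb
training video: 6.594 Mbps × 999 s × 1.07 = 7048.5 Mb
Total: 97401.6 Mb = 12175.2 MB.
= 12.18 GB.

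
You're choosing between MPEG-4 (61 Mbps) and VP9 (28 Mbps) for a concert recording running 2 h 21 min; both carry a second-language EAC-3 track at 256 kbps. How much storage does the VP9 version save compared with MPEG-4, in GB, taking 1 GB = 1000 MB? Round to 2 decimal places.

34.90 GB

2 h 21 min = 141 min = 8460 s
Audio: 256 kbps = 0.256 Mbps.
MPEG-4: 61.256 Mbps × 8460 s = 518225.8 Mb = 64.778 GB.
VP9: 28.256 Mbps × 8460 s = 239045.8 Mb = 29.881 GB.
Saving: 64.778 − 29.881 = 34.898 GB.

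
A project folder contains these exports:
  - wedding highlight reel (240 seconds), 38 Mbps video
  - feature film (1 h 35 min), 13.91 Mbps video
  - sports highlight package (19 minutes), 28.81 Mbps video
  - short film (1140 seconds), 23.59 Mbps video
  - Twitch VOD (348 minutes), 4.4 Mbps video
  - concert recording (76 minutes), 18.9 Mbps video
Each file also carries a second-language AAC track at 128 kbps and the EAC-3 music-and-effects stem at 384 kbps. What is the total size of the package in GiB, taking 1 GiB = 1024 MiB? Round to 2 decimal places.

Audio total: 128 + 384 = 512 kbps = 0.512 Mbps.
wedding highlight reel: 38.512 Mbps × 240 s = 9242.9 Mb
feature film: 14.422 Mbps × 5700 s = 82205.4 Mb
sports highlight package: 29.322 Mbps × 1140 s = 33427.1 Mb
short film: 24.102 Mbps × 1140 s = 27476.3 Mb
Twitch VOD: 4.912 Mbps × 20880 s = 102562.6 Mb
concert recording: 19.412 Mbps × 4560 s = 88518.7 Mb
Total: 343432.9 Mb = 42929.1 MB.
= 39.98 GiB.

39.98 GiB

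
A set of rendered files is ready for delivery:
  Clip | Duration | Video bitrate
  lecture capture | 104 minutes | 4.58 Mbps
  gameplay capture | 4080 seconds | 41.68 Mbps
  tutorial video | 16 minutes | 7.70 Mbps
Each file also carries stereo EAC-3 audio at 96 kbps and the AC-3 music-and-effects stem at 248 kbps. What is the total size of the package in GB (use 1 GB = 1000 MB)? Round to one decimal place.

26.2 GB

Audio total: 96 + 248 = 344 kbps = 0.344 Mbps.
lecture capture: 4.924 Mbps × 6240 s = 30725.8 Mb
gameplay capture: 42.024 Mbps × 4080 s = 171457.9 Mb
tutorial video: 8.044 Mbps × 960 s = 7722.2 Mb
Total: 209905.9 Mb = 26238.2 MB.
= 26.24 GB.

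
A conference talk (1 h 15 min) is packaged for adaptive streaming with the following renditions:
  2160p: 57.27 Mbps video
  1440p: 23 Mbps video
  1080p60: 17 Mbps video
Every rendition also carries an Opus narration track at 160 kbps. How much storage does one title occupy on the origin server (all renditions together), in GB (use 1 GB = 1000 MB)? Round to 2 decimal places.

1 h 15 min = 75 min = 4500 s
Audio: 160 kbps = 0.160 Mbps.
Sum of rendition bitrates: (57.27+0.160) + (23+0.160) + (17+0.160) = 97.750 Mbps.
× 4500 s = 439,875 Mb = 54,984 MB = 54.98 GB.

54.98 GB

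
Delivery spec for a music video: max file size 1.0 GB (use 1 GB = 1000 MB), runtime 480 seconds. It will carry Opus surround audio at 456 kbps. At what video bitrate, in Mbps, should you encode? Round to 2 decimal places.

16.21 Mbps

Budget: 1.0 GB = 8000.0 Mb.
Total bitrate budget: 8000.0 Mb / 480 s = 16.667 Mbps.
Audio: 456 kbps = 0.456 Mbps.
Video: 16.667 − 0.456 = 16.211 Mbps.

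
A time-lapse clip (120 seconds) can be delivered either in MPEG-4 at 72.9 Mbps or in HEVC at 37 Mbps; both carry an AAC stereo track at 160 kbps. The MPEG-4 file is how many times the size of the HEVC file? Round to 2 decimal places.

Audio: 160 kbps = 0.160 Mbps.
MPEG-4: 73.060 Mbps × 120 s = 8767.2 Mb = 1.096 GB.
HEVC: 37.160 Mbps × 120 s = 4459.2 Mb = 0.557 GB.
Ratio: 1.096 / 0.557 = 1.966.

1.97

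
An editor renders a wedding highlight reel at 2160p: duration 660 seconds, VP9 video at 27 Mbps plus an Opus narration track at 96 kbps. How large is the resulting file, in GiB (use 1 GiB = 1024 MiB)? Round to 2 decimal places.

Audio: 96 kbps = 0.096 Mbps.
Total bitrate: 27 + 0.096 = 27.096 Mbps.
Stream data: 27.096 Mbps × 660 s = 17883.4 Mb.
17,883 Mb = 2,235,420,000 bytes ÷ 1,073,741,824 = 2.082 GiB.

2.08 GiB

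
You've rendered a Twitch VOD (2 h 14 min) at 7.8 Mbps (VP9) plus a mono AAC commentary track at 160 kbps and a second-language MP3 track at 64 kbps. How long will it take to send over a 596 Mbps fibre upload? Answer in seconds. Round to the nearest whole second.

108 seconds

2 h 14 min = 134 min = 8040 s
Audio total: 160 + 64 = 224 kbps = 0.224 Mbps.
Total bitrate: 8.024 Mbps.
File: 8.024 Mbps × 8040 s = 64513.0 Mb.
At 596 Mbps: 64513.0 / 596 = 108.2 s ≈ 108 seconds.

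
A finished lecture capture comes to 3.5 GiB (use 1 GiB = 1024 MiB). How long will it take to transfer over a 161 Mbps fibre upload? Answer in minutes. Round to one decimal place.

3.1 minutes

File: 3.5 GiB = 30064.8 Mb.
At 161 Mbps: 30064.8 / 161 = 186.7 s ≈ 3.11 minutes.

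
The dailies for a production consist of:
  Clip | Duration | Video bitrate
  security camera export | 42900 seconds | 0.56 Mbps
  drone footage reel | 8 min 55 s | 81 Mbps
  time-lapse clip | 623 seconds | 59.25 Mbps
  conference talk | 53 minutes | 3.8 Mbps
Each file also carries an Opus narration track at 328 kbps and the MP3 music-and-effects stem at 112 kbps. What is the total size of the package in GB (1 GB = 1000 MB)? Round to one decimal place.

Audio total: 328 + 112 = 440 kbps = 0.440 Mbps.
security camera export: 1.000 Mbps × 42900 s = 42900.0 Mb
drone footage reel: 81.440 Mbps × 535 s = 43570.4 Mb
time-lapse clip: 59.690 Mbps × 623 s = 37186.9 Mb
conference talk: 4.240 Mbps × 3180 s = 13483.2 Mb
Total: 137140.5 Mb = 17142.6 MB.
= 17.14 GB.

17.1 GB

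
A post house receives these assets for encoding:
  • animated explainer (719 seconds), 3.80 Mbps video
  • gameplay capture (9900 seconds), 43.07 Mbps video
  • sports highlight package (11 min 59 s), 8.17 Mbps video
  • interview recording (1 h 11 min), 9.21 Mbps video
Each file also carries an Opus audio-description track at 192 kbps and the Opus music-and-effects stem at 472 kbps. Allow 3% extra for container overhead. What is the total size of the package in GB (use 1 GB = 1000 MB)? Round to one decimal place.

Audio total: 192 + 472 = 664 kbps = 0.664 Mbps.
animated explainer: 4.464 Mbps × 719 s × 1.03 = 3305.9 Mb
gameplay capture: 43.734 Mbps × 9900 s × 1.03 = 445955.6 Mb
sports highlight package: 8.834 Mbps × 719 s × 1.03 = 6542.2 Mb
interview recording: 9.874 Mbps × 4260 s × 1.03 = 43325.1 Mb
Total: 499128.8 Mb = 62391.1 MB.
= 62.39 GB.

62.4 GB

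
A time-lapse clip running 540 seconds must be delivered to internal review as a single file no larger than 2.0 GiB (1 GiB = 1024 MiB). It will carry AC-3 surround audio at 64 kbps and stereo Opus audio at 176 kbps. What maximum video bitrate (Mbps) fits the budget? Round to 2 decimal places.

31.57 Mbps

Budget: 2.0 GiB = 17179.9 Mb.
Total bitrate budget: 17179.9 Mb / 540 s = 31.815 Mbps.
Audio total: 64 + 176 = 240 kbps = 0.240 Mbps.
Video: 31.815 − 0.240 = 31.575 Mbps.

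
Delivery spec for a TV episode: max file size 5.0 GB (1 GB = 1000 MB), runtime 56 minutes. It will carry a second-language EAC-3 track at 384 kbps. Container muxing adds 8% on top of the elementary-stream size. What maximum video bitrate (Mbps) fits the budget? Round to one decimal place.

Budget: 5.0 GB = 40000.0 Mb.
Stream payload after overhead: 40000.0 / 1.08 = 37037.0 Mb.
56 min = 3360 s
Total bitrate budget: 37037.0 Mb / 3360 s = 11.023 Mbps.
Audio: 384 kbps = 0.384 Mbps.
Video: 11.023 − 0.384 = 10.639 Mbps.

10.6 Mbps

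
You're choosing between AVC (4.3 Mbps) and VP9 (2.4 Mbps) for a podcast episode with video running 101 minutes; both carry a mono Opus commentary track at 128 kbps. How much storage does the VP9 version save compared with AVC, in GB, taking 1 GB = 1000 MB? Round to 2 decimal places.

1.44 GB

101 min = 6060 s
Audio: 128 kbps = 0.128 Mbps.
AVC: 4.428 Mbps × 6060 s = 26833.7 Mb = 3.354 GB.
VP9: 2.528 Mbps × 6060 s = 15319.7 Mb = 1.915 GB.
Saving: 3.354 − 1.915 = 1.439 GB.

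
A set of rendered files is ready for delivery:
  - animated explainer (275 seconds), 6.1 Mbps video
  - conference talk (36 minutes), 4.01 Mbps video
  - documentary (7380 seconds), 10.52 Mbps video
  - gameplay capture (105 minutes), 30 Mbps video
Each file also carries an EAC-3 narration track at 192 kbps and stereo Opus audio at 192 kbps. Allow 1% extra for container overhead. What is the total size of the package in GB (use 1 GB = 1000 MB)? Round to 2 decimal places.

Audio total: 192 + 192 = 384 kbps = 0.384 Mbps.
animated explainer: 6.484 Mbps × 275 s × 1.01 = 1800.9 Mb
conference talk: 4.394 Mbps × 2160 s × 1.01 = 9586.0 Mb
documentary: 10.904 Mbps × 7380 s × 1.01 = 81276.2 Mb
gameplay capture: 30.384 Mbps × 6300 s × 1.01 = 193333.4 Mb
Total: 285996.5 Mb = 35749.6 MB.
= 35.75 GB.

35.75 GB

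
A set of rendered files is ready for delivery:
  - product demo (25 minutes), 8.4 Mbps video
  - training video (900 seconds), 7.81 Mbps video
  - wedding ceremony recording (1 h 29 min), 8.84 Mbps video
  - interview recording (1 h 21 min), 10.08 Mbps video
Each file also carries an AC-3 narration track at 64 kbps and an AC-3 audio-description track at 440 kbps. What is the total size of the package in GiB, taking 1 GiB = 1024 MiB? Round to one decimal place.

14.2 GiB

Audio total: 64 + 440 = 504 kbps = 0.504 Mbps.
product demo: 8.904 Mbps × 1500 s = 13356.0 Mb
training video: 8.314 Mbps × 900 s = 7482.6 Mb
wedding ceremony recording: 9.344 Mbps × 5340 s = 49897.0 Mb
interview recording: 10.584 Mbps × 4860 s = 51438.2 Mb
Total: 122173.8 Mb = 15271.7 MB.
= 14.22 GiB.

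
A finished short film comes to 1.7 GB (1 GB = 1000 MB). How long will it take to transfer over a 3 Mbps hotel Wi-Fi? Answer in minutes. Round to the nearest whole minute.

76 minutes

File: 1.7 GB = 13600.0 Mb.
At 3 Mbps: 13600.0 / 3 = 4533.3 s ≈ 75.6 minutes.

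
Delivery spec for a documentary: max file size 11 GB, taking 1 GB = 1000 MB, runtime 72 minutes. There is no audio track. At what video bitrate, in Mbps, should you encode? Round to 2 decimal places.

20.37 Mbps

Budget: 11 GB = 88000.0 Mb.
72 min = 4320 s
Total bitrate budget: 88000.0 Mb / 4320 s = 20.370 Mbps.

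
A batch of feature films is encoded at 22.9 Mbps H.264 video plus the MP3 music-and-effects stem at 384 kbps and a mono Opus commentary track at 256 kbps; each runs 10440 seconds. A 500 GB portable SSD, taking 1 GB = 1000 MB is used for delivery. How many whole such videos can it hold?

Audio total: 384 + 256 = 640 kbps = 0.640 Mbps.
Total bitrate: 23.540 Mbps.
Per item: 23.540 Mbps × 10440 s = 245,758 Mb = 30,720 MB.
Capacity: 500 GB = 4,000,000 Mb; 16.28 items → 16 complete.

16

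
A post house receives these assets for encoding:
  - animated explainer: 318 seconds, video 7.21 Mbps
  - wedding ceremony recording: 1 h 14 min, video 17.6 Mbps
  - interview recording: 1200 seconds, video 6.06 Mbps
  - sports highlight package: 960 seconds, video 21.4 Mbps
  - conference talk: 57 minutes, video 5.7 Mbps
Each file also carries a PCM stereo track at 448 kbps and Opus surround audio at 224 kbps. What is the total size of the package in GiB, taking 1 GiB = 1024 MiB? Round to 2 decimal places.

Audio total: 448 + 224 = 672 kbps = 0.672 Mbps.
animated explainer: 7.882 Mbps × 318 s = 2506.5 Mb
wedding ceremony recording: 18.272 Mbps × 4440 s = 81127.7 Mb
interview recording: 6.732 Mbps × 1200 s = 8078.4 Mb
sports highlight package: 22.072 Mbps × 960 s = 21189.1 Mb
conference talk: 6.372 Mbps × 3420 s = 21792.2 Mb
Total: 134693.9 Mb = 16836.7 MB.
= 15.68 GiB.

15.68 GiB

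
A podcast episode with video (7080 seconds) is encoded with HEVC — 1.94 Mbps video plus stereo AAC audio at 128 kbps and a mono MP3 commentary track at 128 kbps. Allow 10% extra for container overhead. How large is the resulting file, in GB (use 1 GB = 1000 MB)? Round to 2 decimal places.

2.14 GB

Audio total: 128 + 128 = 256 kbps = 0.256 Mbps.
Total bitrate: 1.94 + 0.256 = 2.196 Mbps.
Stream data: 2.196 Mbps × 7080 s = 15547.7 Mb.
With 10% container overhead: ×1.10.
17,102 Mb ÷ 8 = 2,138 MB → 2.138 GB.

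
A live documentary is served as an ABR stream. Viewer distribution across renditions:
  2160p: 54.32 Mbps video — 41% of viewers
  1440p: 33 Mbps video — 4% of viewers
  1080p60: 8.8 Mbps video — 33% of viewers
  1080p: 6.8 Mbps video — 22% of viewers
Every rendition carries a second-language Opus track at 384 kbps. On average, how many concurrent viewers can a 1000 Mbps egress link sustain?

Audio: 384 kbps = 0.384 Mbps.
Average per-viewer bitrate: 0.41×54.704 + 0.04×33.384 + 0.33×9.184 + 0.22×7.184 = 28.375 Mbps.
1000 Mbps = 1,000 Mbps; 1,000 / 28.375 = 35.24 → 35.

35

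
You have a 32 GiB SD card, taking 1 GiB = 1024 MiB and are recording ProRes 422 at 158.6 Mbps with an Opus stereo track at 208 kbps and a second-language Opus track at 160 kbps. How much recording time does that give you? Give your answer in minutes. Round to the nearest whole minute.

Audio total: 208 + 160 = 368 kbps = 0.368 Mbps.
Total bitrate: 158.6 + 0.368 = 158.968 Mbps.
Capacity: 32 GiB = 274,878 Mb.
Recording time: 274,878 / 158.968 = 1,729 s ≈ 28.8 minutes.

29 minutes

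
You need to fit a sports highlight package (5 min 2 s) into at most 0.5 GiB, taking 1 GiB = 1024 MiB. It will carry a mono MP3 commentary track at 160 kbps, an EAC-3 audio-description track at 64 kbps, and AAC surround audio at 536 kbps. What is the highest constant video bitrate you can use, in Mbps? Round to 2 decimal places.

Budget: 0.5 GiB = 4295.0 Mb.
5 min 2 s = 302 s
Total bitrate budget: 4295.0 Mb / 302 s = 14.222 Mbps.
Audio total: 160 + 64 + 536 = 760 kbps = 0.760 Mbps.
Video: 14.222 − 0.760 = 13.462 Mbps.

13.46 Mbps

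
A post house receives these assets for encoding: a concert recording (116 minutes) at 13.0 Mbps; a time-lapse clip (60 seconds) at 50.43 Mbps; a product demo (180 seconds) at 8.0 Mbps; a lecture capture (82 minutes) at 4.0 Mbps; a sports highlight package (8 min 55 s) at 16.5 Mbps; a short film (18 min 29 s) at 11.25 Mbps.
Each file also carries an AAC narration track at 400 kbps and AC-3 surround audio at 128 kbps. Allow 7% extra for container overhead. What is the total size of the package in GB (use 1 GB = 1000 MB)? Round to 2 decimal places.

19.15 GB

Audio total: 400 + 128 = 528 kbps = 0.528 Mbps.
concert recording: 13.528 Mbps × 6960 s × 1.07 = 100745.7 Mb
time-lapse clip: 50.958 Mbps × 60 s × 1.07 = 3271.5 Mb
product demo: 8.528 Mbps × 180 s × 1.07 = 1642.5 Mb
lecture capture: 4.528 Mbps × 4920 s × 1.07 = 23837.2 Mb
sports highlight package: 17.028 Mbps × 535 s × 1.07 = 9747.7 Mb
short film: 11.778 Mbps × 1109 s × 1.07 = 13976.1 Mb
Total: 153220.7 Mb = 19152.6 MB.
= 19.15 GB.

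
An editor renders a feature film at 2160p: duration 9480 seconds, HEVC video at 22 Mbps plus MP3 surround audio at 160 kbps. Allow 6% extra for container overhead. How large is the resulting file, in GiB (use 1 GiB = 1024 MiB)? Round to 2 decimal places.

25.92 GiB

Audio: 160 kbps = 0.160 Mbps.
Total bitrate: 22 + 0.160 = 22.160 Mbps.
Stream data: 22.160 Mbps × 9480 s = 210076.8 Mb.
With 6% container overhead: ×1.06.
222,681 Mb = 27,835,176,000 bytes ÷ 1,073,741,824 = 25.92 GiB.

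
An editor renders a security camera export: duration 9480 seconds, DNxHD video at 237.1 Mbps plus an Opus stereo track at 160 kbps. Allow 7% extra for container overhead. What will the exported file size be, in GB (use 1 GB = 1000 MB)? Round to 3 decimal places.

Audio: 160 kbps = 0.160 Mbps.
Total bitrate: 237.1 + 0.160 = 237.260 Mbps.
Stream data: 237.260 Mbps × 9480 s = 2249224.8 Mb.
With 7% container overhead: ×1.07.
2,406,671 Mb ÷ 8 = 300,834 MB → 300.8 GB.

300.834 GB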